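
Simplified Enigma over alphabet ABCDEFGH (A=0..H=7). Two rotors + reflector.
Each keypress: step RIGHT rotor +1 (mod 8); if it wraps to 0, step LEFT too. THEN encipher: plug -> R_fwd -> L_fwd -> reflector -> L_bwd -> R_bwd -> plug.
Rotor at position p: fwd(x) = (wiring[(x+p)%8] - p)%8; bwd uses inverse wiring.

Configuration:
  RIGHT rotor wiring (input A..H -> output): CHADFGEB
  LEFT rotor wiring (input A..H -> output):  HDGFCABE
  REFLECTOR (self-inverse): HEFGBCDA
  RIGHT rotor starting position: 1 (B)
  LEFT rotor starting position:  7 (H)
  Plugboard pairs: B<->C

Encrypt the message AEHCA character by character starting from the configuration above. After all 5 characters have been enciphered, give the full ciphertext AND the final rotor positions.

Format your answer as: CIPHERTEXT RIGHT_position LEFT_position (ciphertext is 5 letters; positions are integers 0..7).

Char 1 ('A'): step: R->2, L=7; A->plug->A->R->G->L->B->refl->E->L'->C->R'->E->plug->E
Char 2 ('E'): step: R->3, L=7; E->plug->E->R->G->L->B->refl->E->L'->C->R'->B->plug->C
Char 3 ('H'): step: R->4, L=7; H->plug->H->R->H->L->C->refl->F->L'->A->R'->C->plug->B
Char 4 ('C'): step: R->5, L=7; C->plug->B->R->H->L->C->refl->F->L'->A->R'->H->plug->H
Char 5 ('A'): step: R->6, L=7; A->plug->A->R->G->L->B->refl->E->L'->C->R'->E->plug->E
Final: ciphertext=ECBHE, RIGHT=6, LEFT=7

Answer: ECBHE 6 7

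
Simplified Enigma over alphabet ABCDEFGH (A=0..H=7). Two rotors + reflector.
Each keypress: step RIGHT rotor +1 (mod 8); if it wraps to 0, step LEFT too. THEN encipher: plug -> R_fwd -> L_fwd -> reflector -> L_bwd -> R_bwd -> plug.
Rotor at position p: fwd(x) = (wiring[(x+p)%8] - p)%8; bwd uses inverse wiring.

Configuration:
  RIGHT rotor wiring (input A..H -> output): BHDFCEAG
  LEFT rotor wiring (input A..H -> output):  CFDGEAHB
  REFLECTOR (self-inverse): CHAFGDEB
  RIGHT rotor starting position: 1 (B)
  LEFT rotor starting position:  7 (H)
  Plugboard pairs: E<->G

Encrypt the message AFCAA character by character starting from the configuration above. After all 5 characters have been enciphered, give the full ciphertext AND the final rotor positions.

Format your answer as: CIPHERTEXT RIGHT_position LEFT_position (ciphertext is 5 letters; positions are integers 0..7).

Char 1 ('A'): step: R->2, L=7; A->plug->A->R->B->L->D->refl->F->L'->F->R'->H->plug->H
Char 2 ('F'): step: R->3, L=7; F->plug->F->R->G->L->B->refl->H->L'->E->R'->G->plug->E
Char 3 ('C'): step: R->4, L=7; C->plug->C->R->E->L->H->refl->B->L'->G->R'->A->plug->A
Char 4 ('A'): step: R->5, L=7; A->plug->A->R->H->L->A->refl->C->L'->A->R'->G->plug->E
Char 5 ('A'): step: R->6, L=7; A->plug->A->R->C->L->G->refl->E->L'->D->R'->C->plug->C
Final: ciphertext=HEAEC, RIGHT=6, LEFT=7

Answer: HEAEC 6 7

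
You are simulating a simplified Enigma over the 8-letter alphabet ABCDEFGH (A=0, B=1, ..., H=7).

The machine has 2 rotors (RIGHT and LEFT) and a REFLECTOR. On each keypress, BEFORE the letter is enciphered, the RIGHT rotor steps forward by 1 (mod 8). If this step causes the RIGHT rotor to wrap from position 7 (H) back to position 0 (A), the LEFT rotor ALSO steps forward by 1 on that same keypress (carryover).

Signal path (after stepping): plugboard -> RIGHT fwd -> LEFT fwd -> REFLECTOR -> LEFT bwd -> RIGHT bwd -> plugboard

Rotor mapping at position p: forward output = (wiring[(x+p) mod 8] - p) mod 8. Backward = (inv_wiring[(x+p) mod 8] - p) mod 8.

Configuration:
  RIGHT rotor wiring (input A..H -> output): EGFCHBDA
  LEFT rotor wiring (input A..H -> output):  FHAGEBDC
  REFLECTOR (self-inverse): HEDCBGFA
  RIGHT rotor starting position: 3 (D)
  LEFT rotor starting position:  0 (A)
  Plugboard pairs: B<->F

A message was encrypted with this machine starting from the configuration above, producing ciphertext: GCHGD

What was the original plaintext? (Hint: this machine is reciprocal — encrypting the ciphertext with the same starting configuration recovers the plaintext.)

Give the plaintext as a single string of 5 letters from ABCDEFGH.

Char 1 ('G'): step: R->4, L=0; G->plug->G->R->B->L->H->refl->A->L'->C->R'->F->plug->B
Char 2 ('C'): step: R->5, L=0; C->plug->C->R->D->L->G->refl->F->L'->A->R'->F->plug->B
Char 3 ('H'): step: R->6, L=0; H->plug->H->R->D->L->G->refl->F->L'->A->R'->D->plug->D
Char 4 ('G'): step: R->7, L=0; G->plug->G->R->C->L->A->refl->H->L'->B->R'->A->plug->A
Char 5 ('D'): step: R->0, L->1 (L advanced); D->plug->D->R->C->L->F->refl->G->L'->A->R'->H->plug->H

Answer: BBDAH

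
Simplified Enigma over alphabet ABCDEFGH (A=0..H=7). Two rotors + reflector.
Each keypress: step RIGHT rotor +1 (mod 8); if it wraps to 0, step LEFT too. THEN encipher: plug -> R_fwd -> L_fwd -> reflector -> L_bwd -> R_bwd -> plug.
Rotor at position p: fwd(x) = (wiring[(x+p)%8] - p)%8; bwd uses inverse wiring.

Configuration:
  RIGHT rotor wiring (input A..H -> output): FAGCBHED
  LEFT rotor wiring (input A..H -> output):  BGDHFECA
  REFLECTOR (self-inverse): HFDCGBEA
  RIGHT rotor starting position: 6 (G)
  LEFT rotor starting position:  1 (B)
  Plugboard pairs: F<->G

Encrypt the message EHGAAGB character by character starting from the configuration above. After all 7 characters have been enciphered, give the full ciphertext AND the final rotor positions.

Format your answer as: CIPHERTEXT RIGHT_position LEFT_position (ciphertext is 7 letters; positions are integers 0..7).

Answer: GDFHFHF 5 2

Derivation:
Char 1 ('E'): step: R->7, L=1; E->plug->E->R->D->L->E->refl->G->L'->C->R'->F->plug->G
Char 2 ('H'): step: R->0, L->2 (L advanced); H->plug->H->R->D->L->C->refl->D->L'->C->R'->D->plug->D
Char 3 ('G'): step: R->1, L=2; G->plug->F->R->D->L->C->refl->D->L'->C->R'->G->plug->F
Char 4 ('A'): step: R->2, L=2; A->plug->A->R->E->L->A->refl->H->L'->G->R'->H->plug->H
Char 5 ('A'): step: R->3, L=2; A->plug->A->R->H->L->E->refl->G->L'->F->R'->G->plug->F
Char 6 ('G'): step: R->4, L=2; G->plug->F->R->E->L->A->refl->H->L'->G->R'->H->plug->H
Char 7 ('B'): step: R->5, L=2; B->plug->B->R->H->L->E->refl->G->L'->F->R'->G->plug->F
Final: ciphertext=GDFHFHF, RIGHT=5, LEFT=2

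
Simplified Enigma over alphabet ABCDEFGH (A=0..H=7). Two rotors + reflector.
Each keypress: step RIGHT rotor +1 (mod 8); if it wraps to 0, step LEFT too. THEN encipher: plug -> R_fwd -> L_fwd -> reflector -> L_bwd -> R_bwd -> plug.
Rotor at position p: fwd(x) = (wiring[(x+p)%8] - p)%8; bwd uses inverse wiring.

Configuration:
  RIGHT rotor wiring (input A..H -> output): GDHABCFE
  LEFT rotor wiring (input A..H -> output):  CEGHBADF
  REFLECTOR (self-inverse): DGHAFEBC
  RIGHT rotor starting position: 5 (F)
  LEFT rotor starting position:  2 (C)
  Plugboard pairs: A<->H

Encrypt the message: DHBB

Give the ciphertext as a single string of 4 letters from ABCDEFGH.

Char 1 ('D'): step: R->6, L=2; D->plug->D->R->F->L->D->refl->A->L'->G->R'->B->plug->B
Char 2 ('H'): step: R->7, L=2; H->plug->A->R->F->L->D->refl->A->L'->G->R'->H->plug->A
Char 3 ('B'): step: R->0, L->3 (L advanced); B->plug->B->R->D->L->A->refl->D->L'->H->R'->C->plug->C
Char 4 ('B'): step: R->1, L=3; B->plug->B->R->G->L->B->refl->G->L'->B->R'->E->plug->E

Answer: BACE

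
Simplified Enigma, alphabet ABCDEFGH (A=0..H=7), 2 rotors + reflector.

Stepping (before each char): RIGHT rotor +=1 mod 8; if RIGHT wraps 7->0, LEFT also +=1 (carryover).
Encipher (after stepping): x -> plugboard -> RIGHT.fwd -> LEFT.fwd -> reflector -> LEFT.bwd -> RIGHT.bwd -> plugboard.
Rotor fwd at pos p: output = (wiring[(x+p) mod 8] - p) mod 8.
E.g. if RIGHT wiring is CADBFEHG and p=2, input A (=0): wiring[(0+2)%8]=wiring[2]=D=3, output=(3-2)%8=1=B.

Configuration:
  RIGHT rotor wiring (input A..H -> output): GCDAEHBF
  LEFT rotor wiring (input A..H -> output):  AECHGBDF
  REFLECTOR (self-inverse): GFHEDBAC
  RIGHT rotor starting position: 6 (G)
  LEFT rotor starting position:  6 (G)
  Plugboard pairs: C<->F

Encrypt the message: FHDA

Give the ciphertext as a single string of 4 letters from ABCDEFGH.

Char 1 ('F'): step: R->7, L=6; F->plug->C->R->D->L->G->refl->A->L'->G->R'->A->plug->A
Char 2 ('H'): step: R->0, L->7 (L advanced); H->plug->H->R->F->L->H->refl->C->L'->G->R'->A->plug->A
Char 3 ('D'): step: R->1, L=7; D->plug->D->R->D->L->D->refl->E->L'->H->R'->C->plug->F
Char 4 ('A'): step: R->2, L=7; A->plug->A->R->B->L->B->refl->F->L'->C->R'->C->plug->F

Answer: AAFF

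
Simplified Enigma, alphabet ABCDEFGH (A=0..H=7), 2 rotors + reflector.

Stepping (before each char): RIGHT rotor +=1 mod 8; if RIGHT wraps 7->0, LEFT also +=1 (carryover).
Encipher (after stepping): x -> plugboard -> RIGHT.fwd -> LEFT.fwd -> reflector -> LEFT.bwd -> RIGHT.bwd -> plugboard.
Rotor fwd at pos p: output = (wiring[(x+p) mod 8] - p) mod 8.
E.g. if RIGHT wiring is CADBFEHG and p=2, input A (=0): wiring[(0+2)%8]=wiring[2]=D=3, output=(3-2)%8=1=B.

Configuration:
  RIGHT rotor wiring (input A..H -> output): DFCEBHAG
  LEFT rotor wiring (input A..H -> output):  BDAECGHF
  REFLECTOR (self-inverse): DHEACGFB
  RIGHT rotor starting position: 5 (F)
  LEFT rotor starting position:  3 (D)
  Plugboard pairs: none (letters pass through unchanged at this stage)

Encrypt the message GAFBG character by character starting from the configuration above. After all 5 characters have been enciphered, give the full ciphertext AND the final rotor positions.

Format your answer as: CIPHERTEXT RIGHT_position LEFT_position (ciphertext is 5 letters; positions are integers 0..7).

Char 1 ('G'): step: R->6, L=3; G->plug->G->R->D->L->E->refl->C->L'->E->R'->E->plug->E
Char 2 ('A'): step: R->7, L=3; A->plug->A->R->H->L->F->refl->G->L'->F->R'->E->plug->E
Char 3 ('F'): step: R->0, L->4 (L advanced); F->plug->F->R->H->L->A->refl->D->L'->C->R'->C->plug->C
Char 4 ('B'): step: R->1, L=4; B->plug->B->R->B->L->C->refl->E->L'->G->R'->E->plug->E
Char 5 ('G'): step: R->2, L=4; G->plug->G->R->B->L->C->refl->E->L'->G->R'->E->plug->E
Final: ciphertext=EECEE, RIGHT=2, LEFT=4

Answer: EECEE 2 4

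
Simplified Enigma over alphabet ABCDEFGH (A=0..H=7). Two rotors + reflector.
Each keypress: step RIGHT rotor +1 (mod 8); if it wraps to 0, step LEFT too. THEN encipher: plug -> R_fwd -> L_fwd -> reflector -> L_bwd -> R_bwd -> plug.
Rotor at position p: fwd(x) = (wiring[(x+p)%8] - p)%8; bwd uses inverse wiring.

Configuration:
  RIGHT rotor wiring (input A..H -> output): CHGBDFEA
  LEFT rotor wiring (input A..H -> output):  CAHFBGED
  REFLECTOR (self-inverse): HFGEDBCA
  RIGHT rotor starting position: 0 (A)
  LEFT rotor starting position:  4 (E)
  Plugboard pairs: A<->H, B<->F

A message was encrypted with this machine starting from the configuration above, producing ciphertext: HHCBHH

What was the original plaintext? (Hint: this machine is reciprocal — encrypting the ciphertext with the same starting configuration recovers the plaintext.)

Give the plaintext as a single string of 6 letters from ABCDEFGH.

Char 1 ('H'): step: R->1, L=4; H->plug->A->R->G->L->D->refl->E->L'->F->R'->B->plug->F
Char 2 ('H'): step: R->2, L=4; H->plug->A->R->E->L->G->refl->C->L'->B->R'->C->plug->C
Char 3 ('C'): step: R->3, L=4; C->plug->C->R->C->L->A->refl->H->L'->D->R'->H->plug->A
Char 4 ('B'): step: R->4, L=4; B->plug->F->R->D->L->H->refl->A->L'->C->R'->G->plug->G
Char 5 ('H'): step: R->5, L=4; H->plug->A->R->A->L->F->refl->B->L'->H->R'->B->plug->F
Char 6 ('H'): step: R->6, L=4; H->plug->A->R->G->L->D->refl->E->L'->F->R'->G->plug->G

Answer: FCAGFG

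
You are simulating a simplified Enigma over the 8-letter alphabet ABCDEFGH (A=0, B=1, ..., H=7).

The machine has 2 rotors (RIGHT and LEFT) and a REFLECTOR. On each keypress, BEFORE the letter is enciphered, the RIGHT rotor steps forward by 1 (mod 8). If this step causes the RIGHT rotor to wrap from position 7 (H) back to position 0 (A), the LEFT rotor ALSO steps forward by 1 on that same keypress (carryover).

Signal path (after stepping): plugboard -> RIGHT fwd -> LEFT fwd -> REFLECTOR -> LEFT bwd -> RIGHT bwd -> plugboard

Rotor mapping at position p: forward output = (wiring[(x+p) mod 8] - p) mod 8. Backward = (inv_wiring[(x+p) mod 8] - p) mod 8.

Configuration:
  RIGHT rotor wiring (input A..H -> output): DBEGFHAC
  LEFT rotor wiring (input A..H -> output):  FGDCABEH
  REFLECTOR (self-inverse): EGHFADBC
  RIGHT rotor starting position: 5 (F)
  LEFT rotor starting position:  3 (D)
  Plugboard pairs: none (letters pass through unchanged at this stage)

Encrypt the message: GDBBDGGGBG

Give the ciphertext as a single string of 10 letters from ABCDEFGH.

Answer: BGAGEDHBGC

Derivation:
Char 1 ('G'): step: R->6, L=3; G->plug->G->R->H->L->A->refl->E->L'->E->R'->B->plug->B
Char 2 ('D'): step: R->7, L=3; D->plug->D->R->F->L->C->refl->H->L'->A->R'->G->plug->G
Char 3 ('B'): step: R->0, L->4 (L advanced); B->plug->B->R->B->L->F->refl->D->L'->D->R'->A->plug->A
Char 4 ('B'): step: R->1, L=4; B->plug->B->R->D->L->D->refl->F->L'->B->R'->G->plug->G
Char 5 ('D'): step: R->2, L=4; D->plug->D->R->F->L->C->refl->H->L'->G->R'->E->plug->E
Char 6 ('G'): step: R->3, L=4; G->plug->G->R->G->L->H->refl->C->L'->F->R'->D->plug->D
Char 7 ('G'): step: R->4, L=4; G->plug->G->R->A->L->E->refl->A->L'->C->R'->H->plug->H
Char 8 ('G'): step: R->5, L=4; G->plug->G->R->B->L->F->refl->D->L'->D->R'->B->plug->B
Char 9 ('B'): step: R->6, L=4; B->plug->B->R->E->L->B->refl->G->L'->H->R'->G->plug->G
Char 10 ('G'): step: R->7, L=4; G->plug->G->R->A->L->E->refl->A->L'->C->R'->C->plug->C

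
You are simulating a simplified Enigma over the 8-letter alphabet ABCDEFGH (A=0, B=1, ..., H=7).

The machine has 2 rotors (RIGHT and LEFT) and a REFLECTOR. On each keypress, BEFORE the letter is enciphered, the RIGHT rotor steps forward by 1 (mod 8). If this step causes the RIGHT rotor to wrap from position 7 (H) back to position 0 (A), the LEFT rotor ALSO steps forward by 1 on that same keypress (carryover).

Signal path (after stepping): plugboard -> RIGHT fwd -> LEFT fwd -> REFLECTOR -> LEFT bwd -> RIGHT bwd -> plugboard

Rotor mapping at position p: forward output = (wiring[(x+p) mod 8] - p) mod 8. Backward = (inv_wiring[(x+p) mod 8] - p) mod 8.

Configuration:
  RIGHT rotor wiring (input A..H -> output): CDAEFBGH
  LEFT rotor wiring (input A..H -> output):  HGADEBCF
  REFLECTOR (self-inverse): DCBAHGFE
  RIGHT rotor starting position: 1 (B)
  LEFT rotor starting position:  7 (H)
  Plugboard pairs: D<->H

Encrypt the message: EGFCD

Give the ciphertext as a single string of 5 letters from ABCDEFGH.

Char 1 ('E'): step: R->2, L=7; E->plug->E->R->E->L->E->refl->H->L'->C->R'->B->plug->B
Char 2 ('G'): step: R->3, L=7; G->plug->G->R->A->L->G->refl->F->L'->F->R'->H->plug->D
Char 3 ('F'): step: R->4, L=7; F->plug->F->R->H->L->D->refl->A->L'->B->R'->A->plug->A
Char 4 ('C'): step: R->5, L=7; C->plug->C->R->C->L->H->refl->E->L'->E->R'->A->plug->A
Char 5 ('D'): step: R->6, L=7; D->plug->H->R->D->L->B->refl->C->L'->G->R'->F->plug->F

Answer: BDAAF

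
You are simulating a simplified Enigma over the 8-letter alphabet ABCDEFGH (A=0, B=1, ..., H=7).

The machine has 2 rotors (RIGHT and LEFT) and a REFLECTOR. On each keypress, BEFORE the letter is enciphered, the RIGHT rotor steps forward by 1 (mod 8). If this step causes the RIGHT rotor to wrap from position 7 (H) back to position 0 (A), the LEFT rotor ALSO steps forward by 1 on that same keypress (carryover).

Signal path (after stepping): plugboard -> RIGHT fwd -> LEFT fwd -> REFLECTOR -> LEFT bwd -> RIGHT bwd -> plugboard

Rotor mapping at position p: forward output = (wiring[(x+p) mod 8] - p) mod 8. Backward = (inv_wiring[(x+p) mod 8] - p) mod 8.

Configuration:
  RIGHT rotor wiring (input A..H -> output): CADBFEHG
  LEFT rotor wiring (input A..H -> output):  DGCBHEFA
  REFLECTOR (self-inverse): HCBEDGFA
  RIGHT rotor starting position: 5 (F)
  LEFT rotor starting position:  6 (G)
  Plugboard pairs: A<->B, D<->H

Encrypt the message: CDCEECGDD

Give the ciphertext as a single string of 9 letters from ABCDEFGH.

Answer: EAHDHEEGG

Derivation:
Char 1 ('C'): step: R->6, L=6; C->plug->C->R->E->L->E->refl->D->L'->F->R'->E->plug->E
Char 2 ('D'): step: R->7, L=6; D->plug->H->R->A->L->H->refl->A->L'->D->R'->B->plug->A
Char 3 ('C'): step: R->0, L->7 (L advanced); C->plug->C->R->D->L->D->refl->E->L'->B->R'->D->plug->H
Char 4 ('E'): step: R->1, L=7; E->plug->E->R->D->L->D->refl->E->L'->B->R'->H->plug->D
Char 5 ('E'): step: R->2, L=7; E->plug->E->R->F->L->A->refl->H->L'->C->R'->D->plug->H
Char 6 ('C'): step: R->3, L=7; C->plug->C->R->B->L->E->refl->D->L'->D->R'->E->plug->E
Char 7 ('G'): step: R->4, L=7; G->plug->G->R->H->L->G->refl->F->L'->G->R'->E->plug->E
Char 8 ('D'): step: R->5, L=7; D->plug->H->R->A->L->B->refl->C->L'->E->R'->G->plug->G
Char 9 ('D'): step: R->6, L=7; D->plug->H->R->G->L->F->refl->G->L'->H->R'->G->plug->G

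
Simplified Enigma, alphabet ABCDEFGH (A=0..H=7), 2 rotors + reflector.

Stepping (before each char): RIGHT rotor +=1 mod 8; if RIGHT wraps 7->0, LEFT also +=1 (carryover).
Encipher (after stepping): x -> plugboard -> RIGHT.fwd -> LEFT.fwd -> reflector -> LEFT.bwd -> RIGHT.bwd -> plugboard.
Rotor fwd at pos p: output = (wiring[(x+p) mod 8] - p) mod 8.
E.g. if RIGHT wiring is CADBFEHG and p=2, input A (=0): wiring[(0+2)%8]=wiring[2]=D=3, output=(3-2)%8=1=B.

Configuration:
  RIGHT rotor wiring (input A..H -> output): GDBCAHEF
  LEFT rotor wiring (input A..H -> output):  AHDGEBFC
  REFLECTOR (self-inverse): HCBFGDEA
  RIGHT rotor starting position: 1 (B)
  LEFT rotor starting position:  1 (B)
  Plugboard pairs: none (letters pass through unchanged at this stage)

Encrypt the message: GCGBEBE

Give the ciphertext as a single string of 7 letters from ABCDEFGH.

Answer: AACFGCD

Derivation:
Char 1 ('G'): step: R->2, L=1; G->plug->G->R->E->L->A->refl->H->L'->H->R'->A->plug->A
Char 2 ('C'): step: R->3, L=1; C->plug->C->R->E->L->A->refl->H->L'->H->R'->A->plug->A
Char 3 ('G'): step: R->4, L=1; G->plug->G->R->F->L->E->refl->G->L'->A->R'->C->plug->C
Char 4 ('B'): step: R->5, L=1; B->plug->B->R->H->L->H->refl->A->L'->E->R'->F->plug->F
Char 5 ('E'): step: R->6, L=1; E->plug->E->R->D->L->D->refl->F->L'->C->R'->G->plug->G
Char 6 ('B'): step: R->7, L=1; B->plug->B->R->H->L->H->refl->A->L'->E->R'->C->plug->C
Char 7 ('E'): step: R->0, L->2 (L advanced); E->plug->E->R->A->L->B->refl->C->L'->C->R'->D->plug->D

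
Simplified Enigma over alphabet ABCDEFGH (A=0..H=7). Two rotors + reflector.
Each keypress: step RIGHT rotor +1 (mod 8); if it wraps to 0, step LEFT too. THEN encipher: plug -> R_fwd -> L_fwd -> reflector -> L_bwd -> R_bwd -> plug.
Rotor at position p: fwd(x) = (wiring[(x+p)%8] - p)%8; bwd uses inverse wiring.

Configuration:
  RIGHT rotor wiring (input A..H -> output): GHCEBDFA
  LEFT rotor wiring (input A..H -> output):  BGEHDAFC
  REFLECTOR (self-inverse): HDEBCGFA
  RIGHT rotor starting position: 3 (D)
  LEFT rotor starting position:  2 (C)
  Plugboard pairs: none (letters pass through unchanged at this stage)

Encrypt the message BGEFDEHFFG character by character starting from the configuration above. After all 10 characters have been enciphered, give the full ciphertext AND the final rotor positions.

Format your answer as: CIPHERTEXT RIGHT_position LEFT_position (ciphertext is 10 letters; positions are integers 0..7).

Char 1 ('B'): step: R->4, L=2; B->plug->B->R->H->L->E->refl->C->L'->A->R'->H->plug->H
Char 2 ('G'): step: R->5, L=2; G->plug->G->R->H->L->E->refl->C->L'->A->R'->B->plug->B
Char 3 ('E'): step: R->6, L=2; E->plug->E->R->E->L->D->refl->B->L'->C->R'->B->plug->B
Char 4 ('F'): step: R->7, L=2; F->plug->F->R->C->L->B->refl->D->L'->E->R'->G->plug->G
Char 5 ('D'): step: R->0, L->3 (L advanced); D->plug->D->R->E->L->H->refl->A->L'->B->R'->E->plug->E
Char 6 ('E'): step: R->1, L=3; E->plug->E->R->C->L->F->refl->G->L'->F->R'->H->plug->H
Char 7 ('H'): step: R->2, L=3; H->plug->H->R->F->L->G->refl->F->L'->C->R'->B->plug->B
Char 8 ('F'): step: R->3, L=3; F->plug->F->R->D->L->C->refl->E->L'->A->R'->C->plug->C
Char 9 ('F'): step: R->4, L=3; F->plug->F->R->D->L->C->refl->E->L'->A->R'->H->plug->H
Char 10 ('G'): step: R->5, L=3; G->plug->G->R->H->L->B->refl->D->L'->G->R'->A->plug->A
Final: ciphertext=HBBGEHBCHA, RIGHT=5, LEFT=3

Answer: HBBGEHBCHA 5 3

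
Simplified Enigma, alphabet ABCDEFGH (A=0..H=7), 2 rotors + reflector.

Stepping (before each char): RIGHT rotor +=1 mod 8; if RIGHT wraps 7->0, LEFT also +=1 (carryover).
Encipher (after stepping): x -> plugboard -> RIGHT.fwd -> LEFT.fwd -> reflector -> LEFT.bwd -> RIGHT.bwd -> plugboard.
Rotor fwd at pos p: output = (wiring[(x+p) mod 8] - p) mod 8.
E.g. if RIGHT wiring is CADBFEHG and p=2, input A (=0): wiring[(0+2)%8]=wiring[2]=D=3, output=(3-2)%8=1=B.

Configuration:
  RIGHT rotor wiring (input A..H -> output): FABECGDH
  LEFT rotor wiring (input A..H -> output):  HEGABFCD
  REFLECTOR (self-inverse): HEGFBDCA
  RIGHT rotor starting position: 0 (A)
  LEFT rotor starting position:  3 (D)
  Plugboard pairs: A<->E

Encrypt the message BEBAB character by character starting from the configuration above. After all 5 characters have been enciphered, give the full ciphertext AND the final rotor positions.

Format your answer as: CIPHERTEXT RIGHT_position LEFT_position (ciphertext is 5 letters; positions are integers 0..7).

Answer: ECDBH 5 3

Derivation:
Char 1 ('B'): step: R->1, L=3; B->plug->B->R->A->L->F->refl->D->L'->H->R'->A->plug->E
Char 2 ('E'): step: R->2, L=3; E->plug->A->R->H->L->D->refl->F->L'->A->R'->C->plug->C
Char 3 ('B'): step: R->3, L=3; B->plug->B->R->H->L->D->refl->F->L'->A->R'->D->plug->D
Char 4 ('A'): step: R->4, L=3; A->plug->E->R->B->L->G->refl->C->L'->C->R'->B->plug->B
Char 5 ('B'): step: R->5, L=3; B->plug->B->R->G->L->B->refl->E->L'->F->R'->H->plug->H
Final: ciphertext=ECDBH, RIGHT=5, LEFT=3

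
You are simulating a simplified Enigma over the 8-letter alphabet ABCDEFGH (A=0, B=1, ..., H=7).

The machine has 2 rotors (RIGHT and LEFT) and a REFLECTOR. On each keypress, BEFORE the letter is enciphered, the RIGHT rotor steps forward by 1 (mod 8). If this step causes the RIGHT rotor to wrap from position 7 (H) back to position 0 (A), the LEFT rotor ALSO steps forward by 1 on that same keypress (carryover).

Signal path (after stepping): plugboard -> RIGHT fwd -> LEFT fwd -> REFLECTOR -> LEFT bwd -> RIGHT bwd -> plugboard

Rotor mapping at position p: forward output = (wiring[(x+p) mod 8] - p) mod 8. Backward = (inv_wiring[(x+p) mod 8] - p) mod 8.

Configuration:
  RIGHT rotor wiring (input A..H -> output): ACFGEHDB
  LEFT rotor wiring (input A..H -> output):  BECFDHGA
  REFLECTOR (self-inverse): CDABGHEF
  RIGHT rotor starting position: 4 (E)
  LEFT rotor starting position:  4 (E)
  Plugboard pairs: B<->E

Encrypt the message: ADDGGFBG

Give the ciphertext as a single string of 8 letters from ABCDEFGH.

Answer: BFCFBADH

Derivation:
Char 1 ('A'): step: R->5, L=4; A->plug->A->R->C->L->C->refl->A->L'->F->R'->E->plug->B
Char 2 ('D'): step: R->6, L=4; D->plug->D->R->E->L->F->refl->H->L'->A->R'->F->plug->F
Char 3 ('D'): step: R->7, L=4; D->plug->D->R->G->L->G->refl->E->L'->D->R'->C->plug->C
Char 4 ('G'): step: R->0, L->5 (L advanced); G->plug->G->R->D->L->E->refl->G->L'->H->R'->F->plug->F
Char 5 ('G'): step: R->1, L=5; G->plug->G->R->A->L->C->refl->A->L'->G->R'->E->plug->B
Char 6 ('F'): step: R->2, L=5; F->plug->F->R->H->L->G->refl->E->L'->D->R'->A->plug->A
Char 7 ('B'): step: R->3, L=5; B->plug->E->R->G->L->A->refl->C->L'->A->R'->D->plug->D
Char 8 ('G'): step: R->4, L=5; G->plug->G->R->B->L->B->refl->D->L'->C->R'->H->plug->H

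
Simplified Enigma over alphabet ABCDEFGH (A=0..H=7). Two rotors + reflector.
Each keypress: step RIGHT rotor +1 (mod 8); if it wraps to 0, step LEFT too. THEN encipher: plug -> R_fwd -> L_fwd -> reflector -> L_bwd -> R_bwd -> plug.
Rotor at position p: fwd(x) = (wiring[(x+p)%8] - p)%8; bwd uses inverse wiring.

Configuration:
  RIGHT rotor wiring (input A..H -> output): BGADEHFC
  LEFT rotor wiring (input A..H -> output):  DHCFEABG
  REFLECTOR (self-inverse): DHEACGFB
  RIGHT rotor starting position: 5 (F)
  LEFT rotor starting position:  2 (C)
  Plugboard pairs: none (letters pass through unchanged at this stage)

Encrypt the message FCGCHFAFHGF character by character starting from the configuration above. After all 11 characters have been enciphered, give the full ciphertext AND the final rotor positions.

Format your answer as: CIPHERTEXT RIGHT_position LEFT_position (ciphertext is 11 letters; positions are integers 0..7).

Answer: EAEDDADAAHE 0 4

Derivation:
Char 1 ('F'): step: R->6, L=2; F->plug->F->R->F->L->E->refl->C->L'->C->R'->E->plug->E
Char 2 ('C'): step: R->7, L=2; C->plug->C->R->H->L->F->refl->G->L'->D->R'->A->plug->A
Char 3 ('G'): step: R->0, L->3 (L advanced); G->plug->G->R->F->L->A->refl->D->L'->E->R'->E->plug->E
Char 4 ('C'): step: R->1, L=3; C->plug->C->R->C->L->F->refl->G->L'->D->R'->D->plug->D
Char 5 ('H'): step: R->2, L=3; H->plug->H->R->E->L->D->refl->A->L'->F->R'->D->plug->D
Char 6 ('F'): step: R->3, L=3; F->plug->F->R->G->L->E->refl->C->L'->A->R'->A->plug->A
Char 7 ('A'): step: R->4, L=3; A->plug->A->R->A->L->C->refl->E->L'->G->R'->D->plug->D
Char 8 ('F'): step: R->5, L=3; F->plug->F->R->D->L->G->refl->F->L'->C->R'->A->plug->A
Char 9 ('H'): step: R->6, L=3; H->plug->H->R->B->L->B->refl->H->L'->H->R'->A->plug->A
Char 10 ('G'): step: R->7, L=3; G->plug->G->R->A->L->C->refl->E->L'->G->R'->H->plug->H
Char 11 ('F'): step: R->0, L->4 (L advanced); F->plug->F->R->H->L->B->refl->H->L'->E->R'->E->plug->E
Final: ciphertext=EAEDDADAAHE, RIGHT=0, LEFT=4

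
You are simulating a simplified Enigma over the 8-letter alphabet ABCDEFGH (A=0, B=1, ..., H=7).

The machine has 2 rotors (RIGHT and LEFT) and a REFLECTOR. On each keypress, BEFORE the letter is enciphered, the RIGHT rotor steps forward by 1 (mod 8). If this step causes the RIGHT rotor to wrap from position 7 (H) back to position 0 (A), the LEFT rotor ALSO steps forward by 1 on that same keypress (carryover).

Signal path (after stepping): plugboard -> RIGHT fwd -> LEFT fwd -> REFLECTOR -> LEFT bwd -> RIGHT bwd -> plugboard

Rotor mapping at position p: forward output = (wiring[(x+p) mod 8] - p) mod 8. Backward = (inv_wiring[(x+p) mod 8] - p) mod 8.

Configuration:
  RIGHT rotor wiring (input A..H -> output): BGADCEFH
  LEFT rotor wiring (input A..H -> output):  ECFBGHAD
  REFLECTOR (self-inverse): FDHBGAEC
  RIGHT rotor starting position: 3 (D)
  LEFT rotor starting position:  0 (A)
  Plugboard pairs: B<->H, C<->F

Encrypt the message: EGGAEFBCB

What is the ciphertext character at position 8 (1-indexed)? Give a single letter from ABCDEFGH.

Char 1 ('E'): step: R->4, L=0; E->plug->E->R->F->L->H->refl->C->L'->B->R'->C->plug->F
Char 2 ('G'): step: R->5, L=0; G->plug->G->R->G->L->A->refl->F->L'->C->R'->C->plug->F
Char 3 ('G'): step: R->6, L=0; G->plug->G->R->E->L->G->refl->E->L'->A->R'->D->plug->D
Char 4 ('A'): step: R->7, L=0; A->plug->A->R->A->L->E->refl->G->L'->E->R'->E->plug->E
Char 5 ('E'): step: R->0, L->1 (L advanced); E->plug->E->R->C->L->A->refl->F->L'->D->R'->D->plug->D
Char 6 ('F'): step: R->1, L=1; F->plug->C->R->C->L->A->refl->F->L'->D->R'->E->plug->E
Char 7 ('B'): step: R->2, L=1; B->plug->H->R->E->L->G->refl->E->L'->B->R'->B->plug->H
Char 8 ('C'): step: R->3, L=1; C->plug->F->R->G->L->C->refl->H->L'->F->R'->H->plug->B

B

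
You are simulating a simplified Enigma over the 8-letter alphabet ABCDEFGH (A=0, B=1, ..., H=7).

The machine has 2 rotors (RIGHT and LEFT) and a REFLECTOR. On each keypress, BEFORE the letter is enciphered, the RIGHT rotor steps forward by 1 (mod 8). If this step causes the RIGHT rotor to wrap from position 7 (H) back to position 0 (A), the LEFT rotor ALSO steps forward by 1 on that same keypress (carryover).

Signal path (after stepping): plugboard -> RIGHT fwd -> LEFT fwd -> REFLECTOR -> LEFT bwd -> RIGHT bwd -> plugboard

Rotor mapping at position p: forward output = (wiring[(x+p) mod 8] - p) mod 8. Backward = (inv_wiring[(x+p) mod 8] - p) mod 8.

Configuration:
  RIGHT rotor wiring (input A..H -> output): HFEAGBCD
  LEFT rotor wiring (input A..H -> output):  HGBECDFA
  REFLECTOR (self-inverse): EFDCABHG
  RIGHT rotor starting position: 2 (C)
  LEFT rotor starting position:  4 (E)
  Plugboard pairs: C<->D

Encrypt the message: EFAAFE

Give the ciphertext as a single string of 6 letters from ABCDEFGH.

Answer: HGBBHC

Derivation:
Char 1 ('E'): step: R->3, L=4; E->plug->E->R->A->L->G->refl->H->L'->B->R'->H->plug->H
Char 2 ('F'): step: R->4, L=4; F->plug->F->R->B->L->H->refl->G->L'->A->R'->G->plug->G
Char 3 ('A'): step: R->5, L=4; A->plug->A->R->E->L->D->refl->C->L'->F->R'->B->plug->B
Char 4 ('A'): step: R->6, L=4; A->plug->A->R->E->L->D->refl->C->L'->F->R'->B->plug->B
Char 5 ('F'): step: R->7, L=4; F->plug->F->R->H->L->A->refl->E->L'->D->R'->H->plug->H
Char 6 ('E'): step: R->0, L->5 (L advanced); E->plug->E->R->G->L->H->refl->G->L'->A->R'->D->plug->C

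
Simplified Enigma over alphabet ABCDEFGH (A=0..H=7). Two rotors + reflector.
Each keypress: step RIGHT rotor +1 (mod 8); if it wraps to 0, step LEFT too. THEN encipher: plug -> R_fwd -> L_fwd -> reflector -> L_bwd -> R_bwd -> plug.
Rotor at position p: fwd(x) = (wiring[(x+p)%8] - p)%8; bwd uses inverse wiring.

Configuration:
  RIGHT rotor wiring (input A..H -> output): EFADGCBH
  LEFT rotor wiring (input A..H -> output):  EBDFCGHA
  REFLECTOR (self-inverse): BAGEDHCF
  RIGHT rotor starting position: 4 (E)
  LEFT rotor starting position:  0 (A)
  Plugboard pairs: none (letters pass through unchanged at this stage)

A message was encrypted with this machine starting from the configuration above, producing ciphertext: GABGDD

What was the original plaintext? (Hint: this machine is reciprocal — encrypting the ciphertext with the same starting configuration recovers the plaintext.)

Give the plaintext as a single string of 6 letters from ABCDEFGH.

Char 1 ('G'): step: R->5, L=0; G->plug->G->R->G->L->H->refl->F->L'->D->R'->F->plug->F
Char 2 ('A'): step: R->6, L=0; A->plug->A->R->D->L->F->refl->H->L'->G->R'->C->plug->C
Char 3 ('B'): step: R->7, L=0; B->plug->B->R->F->L->G->refl->C->L'->E->R'->E->plug->E
Char 4 ('G'): step: R->0, L->1 (L advanced); G->plug->G->R->B->L->C->refl->G->L'->F->R'->B->plug->B
Char 5 ('D'): step: R->1, L=1; D->plug->D->R->F->L->G->refl->C->L'->B->R'->E->plug->E
Char 6 ('D'): step: R->2, L=1; D->plug->D->R->A->L->A->refl->B->L'->D->R'->H->plug->H

Answer: FCEBEH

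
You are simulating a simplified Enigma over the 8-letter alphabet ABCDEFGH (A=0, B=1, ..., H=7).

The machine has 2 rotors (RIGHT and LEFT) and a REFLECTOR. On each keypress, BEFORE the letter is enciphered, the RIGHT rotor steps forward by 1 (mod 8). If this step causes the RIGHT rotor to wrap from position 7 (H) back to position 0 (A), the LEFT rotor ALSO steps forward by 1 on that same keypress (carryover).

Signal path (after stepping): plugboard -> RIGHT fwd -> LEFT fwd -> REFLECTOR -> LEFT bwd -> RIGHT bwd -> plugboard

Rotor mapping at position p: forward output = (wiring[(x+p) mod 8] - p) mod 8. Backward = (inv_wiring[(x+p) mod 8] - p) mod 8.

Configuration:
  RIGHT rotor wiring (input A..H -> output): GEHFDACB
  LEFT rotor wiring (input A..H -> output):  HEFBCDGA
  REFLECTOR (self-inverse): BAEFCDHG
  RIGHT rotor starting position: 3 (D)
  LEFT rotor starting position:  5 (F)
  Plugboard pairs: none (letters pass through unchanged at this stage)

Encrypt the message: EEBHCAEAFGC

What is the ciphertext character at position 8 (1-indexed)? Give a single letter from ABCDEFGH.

Char 1 ('E'): step: R->4, L=5; E->plug->E->R->C->L->D->refl->F->L'->H->R'->A->plug->A
Char 2 ('E'): step: R->5, L=5; E->plug->E->R->H->L->F->refl->D->L'->C->R'->F->plug->F
Char 3 ('B'): step: R->6, L=5; B->plug->B->R->D->L->C->refl->E->L'->G->R'->D->plug->D
Char 4 ('H'): step: R->7, L=5; H->plug->H->R->D->L->C->refl->E->L'->G->R'->E->plug->E
Char 5 ('C'): step: R->0, L->6 (L advanced); C->plug->C->R->H->L->F->refl->D->L'->F->R'->D->plug->D
Char 6 ('A'): step: R->1, L=6; A->plug->A->R->D->L->G->refl->H->L'->E->R'->C->plug->C
Char 7 ('E'): step: R->2, L=6; E->plug->E->R->A->L->A->refl->B->L'->C->R'->H->plug->H
Char 8 ('A'): step: R->3, L=6; A->plug->A->R->C->L->B->refl->A->L'->A->R'->B->plug->B

B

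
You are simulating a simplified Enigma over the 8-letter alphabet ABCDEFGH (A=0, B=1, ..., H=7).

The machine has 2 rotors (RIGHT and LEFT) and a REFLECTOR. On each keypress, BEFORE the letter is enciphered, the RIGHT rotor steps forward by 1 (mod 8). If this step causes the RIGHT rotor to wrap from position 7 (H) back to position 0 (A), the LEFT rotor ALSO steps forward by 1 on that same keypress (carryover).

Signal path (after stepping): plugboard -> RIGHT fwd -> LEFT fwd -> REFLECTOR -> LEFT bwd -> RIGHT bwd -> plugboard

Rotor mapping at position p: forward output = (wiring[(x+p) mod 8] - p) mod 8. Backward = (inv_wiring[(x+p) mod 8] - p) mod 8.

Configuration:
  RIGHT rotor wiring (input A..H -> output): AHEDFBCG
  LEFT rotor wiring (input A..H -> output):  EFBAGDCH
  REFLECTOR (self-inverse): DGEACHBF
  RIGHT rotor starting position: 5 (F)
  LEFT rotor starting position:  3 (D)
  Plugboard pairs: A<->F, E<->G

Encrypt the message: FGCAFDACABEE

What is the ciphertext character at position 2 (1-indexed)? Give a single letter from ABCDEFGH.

Char 1 ('F'): step: R->6, L=3; F->plug->A->R->E->L->E->refl->C->L'->G->R'->E->plug->G
Char 2 ('G'): step: R->7, L=3; G->plug->E->R->E->L->E->refl->C->L'->G->R'->F->plug->A

A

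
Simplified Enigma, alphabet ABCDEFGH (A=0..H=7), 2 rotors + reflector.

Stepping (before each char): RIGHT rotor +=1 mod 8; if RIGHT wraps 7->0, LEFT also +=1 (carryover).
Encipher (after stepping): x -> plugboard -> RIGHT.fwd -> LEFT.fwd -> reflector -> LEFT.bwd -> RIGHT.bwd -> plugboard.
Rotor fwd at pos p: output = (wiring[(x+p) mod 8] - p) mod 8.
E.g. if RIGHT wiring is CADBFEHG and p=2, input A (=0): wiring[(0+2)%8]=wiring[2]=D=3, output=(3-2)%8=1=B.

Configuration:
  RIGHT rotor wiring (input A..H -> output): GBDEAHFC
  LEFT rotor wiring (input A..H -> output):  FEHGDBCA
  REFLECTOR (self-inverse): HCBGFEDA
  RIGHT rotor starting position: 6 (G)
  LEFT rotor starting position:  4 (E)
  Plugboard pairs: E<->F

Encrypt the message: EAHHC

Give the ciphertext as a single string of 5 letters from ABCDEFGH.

Answer: AGFBE

Derivation:
Char 1 ('E'): step: R->7, L=4; E->plug->F->R->B->L->F->refl->E->L'->D->R'->A->plug->A
Char 2 ('A'): step: R->0, L->5 (L advanced); A->plug->A->R->G->L->B->refl->C->L'->F->R'->G->plug->G
Char 3 ('H'): step: R->1, L=5; H->plug->H->R->F->L->C->refl->B->L'->G->R'->E->plug->F
Char 4 ('H'): step: R->2, L=5; H->plug->H->R->H->L->G->refl->D->L'->C->R'->B->plug->B
Char 5 ('C'): step: R->3, L=5; C->plug->C->R->E->L->H->refl->A->L'->D->R'->F->plug->E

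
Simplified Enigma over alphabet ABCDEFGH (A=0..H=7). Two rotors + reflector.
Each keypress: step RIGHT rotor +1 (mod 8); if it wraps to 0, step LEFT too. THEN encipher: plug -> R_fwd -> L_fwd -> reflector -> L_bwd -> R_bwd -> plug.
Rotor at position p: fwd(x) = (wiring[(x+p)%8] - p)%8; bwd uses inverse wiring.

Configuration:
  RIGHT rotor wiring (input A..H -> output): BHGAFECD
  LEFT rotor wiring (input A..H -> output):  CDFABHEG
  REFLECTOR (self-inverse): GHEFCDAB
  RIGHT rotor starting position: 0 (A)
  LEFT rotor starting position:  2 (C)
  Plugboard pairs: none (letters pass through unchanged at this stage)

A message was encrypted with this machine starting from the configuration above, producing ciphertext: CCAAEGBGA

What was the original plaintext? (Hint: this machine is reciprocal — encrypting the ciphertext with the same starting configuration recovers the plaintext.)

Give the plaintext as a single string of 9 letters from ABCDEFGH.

Char 1 ('C'): step: R->1, L=2; C->plug->C->R->H->L->B->refl->H->L'->C->R'->G->plug->G
Char 2 ('C'): step: R->2, L=2; C->plug->C->R->D->L->F->refl->D->L'->A->R'->E->plug->E
Char 3 ('A'): step: R->3, L=2; A->plug->A->R->F->L->E->refl->C->L'->E->R'->G->plug->G
Char 4 ('A'): step: R->4, L=2; A->plug->A->R->B->L->G->refl->A->L'->G->R'->C->plug->C
Char 5 ('E'): step: R->5, L=2; E->plug->E->R->C->L->H->refl->B->L'->H->R'->A->plug->A
Char 6 ('G'): step: R->6, L=2; G->plug->G->R->H->L->B->refl->H->L'->C->R'->F->plug->F
Char 7 ('B'): step: R->7, L=2; B->plug->B->R->C->L->H->refl->B->L'->H->R'->D->plug->D
Char 8 ('G'): step: R->0, L->3 (L advanced); G->plug->G->R->C->L->E->refl->C->L'->H->R'->B->plug->B
Char 9 ('A'): step: R->1, L=3; A->plug->A->R->G->L->A->refl->G->L'->B->R'->F->plug->F

Answer: GEGCAFDBF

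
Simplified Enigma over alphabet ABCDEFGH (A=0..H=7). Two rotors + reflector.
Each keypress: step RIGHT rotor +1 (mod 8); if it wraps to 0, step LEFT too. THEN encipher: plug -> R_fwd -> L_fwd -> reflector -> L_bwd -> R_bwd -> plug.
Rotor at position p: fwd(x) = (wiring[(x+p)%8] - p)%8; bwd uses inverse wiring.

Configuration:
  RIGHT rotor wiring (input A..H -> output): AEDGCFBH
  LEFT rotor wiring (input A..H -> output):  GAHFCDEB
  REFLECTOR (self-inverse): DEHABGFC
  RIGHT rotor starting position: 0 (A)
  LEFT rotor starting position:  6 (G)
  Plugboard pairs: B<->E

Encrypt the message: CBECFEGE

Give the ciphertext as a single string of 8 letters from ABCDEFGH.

Char 1 ('C'): step: R->1, L=6; C->plug->C->R->F->L->H->refl->C->L'->D->R'->A->plug->A
Char 2 ('B'): step: R->2, L=6; B->plug->E->R->H->L->F->refl->G->L'->A->R'->C->plug->C
Char 3 ('E'): step: R->3, L=6; E->plug->B->R->H->L->F->refl->G->L'->A->R'->H->plug->H
Char 4 ('C'): step: R->4, L=6; C->plug->C->R->F->L->H->refl->C->L'->D->R'->D->plug->D
Char 5 ('F'): step: R->5, L=6; F->plug->F->R->G->L->E->refl->B->L'->E->R'->B->plug->E
Char 6 ('E'): step: R->6, L=6; E->plug->B->R->B->L->D->refl->A->L'->C->R'->C->plug->C
Char 7 ('G'): step: R->7, L=6; G->plug->G->R->G->L->E->refl->B->L'->E->R'->D->plug->D
Char 8 ('E'): step: R->0, L->7 (L advanced); E->plug->B->R->E->L->G->refl->F->L'->H->R'->H->plug->H

Answer: ACHDECDH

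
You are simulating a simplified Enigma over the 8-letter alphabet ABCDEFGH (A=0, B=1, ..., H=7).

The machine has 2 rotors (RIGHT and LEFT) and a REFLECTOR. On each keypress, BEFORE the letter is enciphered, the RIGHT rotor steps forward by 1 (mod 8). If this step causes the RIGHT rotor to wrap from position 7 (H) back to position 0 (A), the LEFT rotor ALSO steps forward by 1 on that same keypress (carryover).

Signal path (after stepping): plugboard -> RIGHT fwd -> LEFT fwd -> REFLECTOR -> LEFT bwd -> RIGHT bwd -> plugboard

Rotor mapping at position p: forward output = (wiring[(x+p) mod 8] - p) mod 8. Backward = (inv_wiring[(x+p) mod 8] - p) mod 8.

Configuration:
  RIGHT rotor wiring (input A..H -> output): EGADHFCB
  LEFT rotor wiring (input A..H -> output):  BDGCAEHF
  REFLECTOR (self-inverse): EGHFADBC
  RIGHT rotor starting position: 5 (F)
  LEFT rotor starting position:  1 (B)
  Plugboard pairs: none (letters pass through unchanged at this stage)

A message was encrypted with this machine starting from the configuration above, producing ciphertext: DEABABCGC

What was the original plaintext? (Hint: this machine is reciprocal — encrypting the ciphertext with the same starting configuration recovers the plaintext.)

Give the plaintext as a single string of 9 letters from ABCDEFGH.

Answer: BDFCDHAFB

Derivation:
Char 1 ('D'): step: R->6, L=1; D->plug->D->R->A->L->C->refl->H->L'->D->R'->B->plug->B
Char 2 ('E'): step: R->7, L=1; E->plug->E->R->E->L->D->refl->F->L'->B->R'->D->plug->D
Char 3 ('A'): step: R->0, L->2 (L advanced); A->plug->A->R->E->L->F->refl->D->L'->F->R'->F->plug->F
Char 4 ('B'): step: R->1, L=2; B->plug->B->R->H->L->B->refl->G->L'->C->R'->C->plug->C
Char 5 ('A'): step: R->2, L=2; A->plug->A->R->G->L->H->refl->C->L'->D->R'->D->plug->D
Char 6 ('B'): step: R->3, L=2; B->plug->B->R->E->L->F->refl->D->L'->F->R'->H->plug->H
Char 7 ('C'): step: R->4, L=2; C->plug->C->R->G->L->H->refl->C->L'->D->R'->A->plug->A
Char 8 ('G'): step: R->5, L=2; G->plug->G->R->G->L->H->refl->C->L'->D->R'->F->plug->F
Char 9 ('C'): step: R->6, L=2; C->plug->C->R->G->L->H->refl->C->L'->D->R'->B->plug->B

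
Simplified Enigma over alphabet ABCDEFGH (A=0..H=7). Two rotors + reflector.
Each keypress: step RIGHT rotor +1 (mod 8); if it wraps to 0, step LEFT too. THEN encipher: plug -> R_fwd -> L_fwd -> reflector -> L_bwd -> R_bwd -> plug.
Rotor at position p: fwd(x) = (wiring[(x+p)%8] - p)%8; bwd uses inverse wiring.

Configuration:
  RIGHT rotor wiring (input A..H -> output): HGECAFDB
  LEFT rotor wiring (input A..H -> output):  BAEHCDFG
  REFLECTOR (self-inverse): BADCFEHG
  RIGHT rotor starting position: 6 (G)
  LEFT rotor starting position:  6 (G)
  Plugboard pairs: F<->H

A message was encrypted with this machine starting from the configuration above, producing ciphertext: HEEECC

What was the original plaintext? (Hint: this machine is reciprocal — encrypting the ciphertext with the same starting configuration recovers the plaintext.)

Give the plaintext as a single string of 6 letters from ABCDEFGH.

Answer: DAHGHG

Derivation:
Char 1 ('H'): step: R->7, L=6; H->plug->F->R->B->L->A->refl->B->L'->F->R'->D->plug->D
Char 2 ('E'): step: R->0, L->7 (L advanced); E->plug->E->R->A->L->H->refl->G->L'->H->R'->A->plug->A
Char 3 ('E'): step: R->1, L=7; E->plug->E->R->E->L->A->refl->B->L'->C->R'->F->plug->H
Char 4 ('E'): step: R->2, L=7; E->plug->E->R->B->L->C->refl->D->L'->F->R'->G->plug->G
Char 5 ('C'): step: R->3, L=7; C->plug->C->R->C->L->B->refl->A->L'->E->R'->F->plug->H
Char 6 ('C'): step: R->4, L=7; C->plug->C->R->H->L->G->refl->H->L'->A->R'->G->plug->G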